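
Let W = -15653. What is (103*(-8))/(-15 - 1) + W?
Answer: -31203/2 ≈ -15602.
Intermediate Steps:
(103*(-8))/(-15 - 1) + W = (103*(-8))/(-15 - 1) - 15653 = -824/(-16) - 15653 = -1/16*(-824) - 15653 = 103/2 - 15653 = -31203/2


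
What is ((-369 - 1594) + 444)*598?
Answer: -908362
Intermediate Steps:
((-369 - 1594) + 444)*598 = (-1963 + 444)*598 = -1519*598 = -908362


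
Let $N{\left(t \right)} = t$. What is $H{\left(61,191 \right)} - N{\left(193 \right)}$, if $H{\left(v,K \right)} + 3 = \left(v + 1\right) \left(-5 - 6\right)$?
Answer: $-878$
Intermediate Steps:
$H{\left(v,K \right)} = -14 - 11 v$ ($H{\left(v,K \right)} = -3 + \left(v + 1\right) \left(-5 - 6\right) = -3 + \left(1 + v\right) \left(-5 - 6\right) = -3 + \left(1 + v\right) \left(-11\right) = -3 - \left(11 + 11 v\right) = -14 - 11 v$)
$H{\left(61,191 \right)} - N{\left(193 \right)} = \left(-14 - 671\right) - 193 = -685 - 193 = -878$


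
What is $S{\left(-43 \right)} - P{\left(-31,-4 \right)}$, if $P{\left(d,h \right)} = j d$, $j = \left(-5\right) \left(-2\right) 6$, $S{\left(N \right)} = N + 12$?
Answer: $1829$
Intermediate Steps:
$S{\left(N \right)} = 12 + N$
$j = 60$ ($j = 10 \cdot 6 = 60$)
$P{\left(d,h \right)} = 60 d$
$S{\left(-43 \right)} - P{\left(-31,-4 \right)} = \left(12 - 43\right) - 60 \left(-31\right) = -31 - -1860 = -31 + 1860 = 1829$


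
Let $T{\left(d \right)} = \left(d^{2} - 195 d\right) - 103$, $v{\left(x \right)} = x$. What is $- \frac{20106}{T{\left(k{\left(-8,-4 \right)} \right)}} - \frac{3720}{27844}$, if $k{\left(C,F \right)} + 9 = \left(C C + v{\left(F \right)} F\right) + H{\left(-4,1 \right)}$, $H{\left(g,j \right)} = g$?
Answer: $\frac{43962132}{20138173} \approx 2.183$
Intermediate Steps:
$k{\left(C,F \right)} = -13 + C^{2} + F^{2}$ ($k{\left(C,F \right)} = -9 - \left(4 - C C - F F\right) = -9 - \left(4 - C^{2} - F^{2}\right) = -9 + \left(-4 + C^{2} + F^{2}\right) = -13 + C^{2} + F^{2}$)
$T{\left(d \right)} = -103 + d^{2} - 195 d$
$- \frac{20106}{T{\left(k{\left(-8,-4 \right)} \right)}} - \frac{3720}{27844} = - \frac{20106}{-103 + \left(-13 + \left(-8\right)^{2} + \left(-4\right)^{2}\right)^{2} - 195 \left(-13 + \left(-8\right)^{2} + \left(-4\right)^{2}\right)} - \frac{3720}{27844} = - \frac{20106}{-103 + \left(-13 + 64 + 16\right)^{2} - 195 \left(-13 + 64 + 16\right)} - \frac{930}{6961} = - \frac{20106}{-103 + 67^{2} - 13065} - \frac{930}{6961} = - \frac{20106}{-103 + 4489 - 13065} - \frac{930}{6961} = - \frac{20106}{-8679} - \frac{930}{6961} = \left(-20106\right) \left(- \frac{1}{8679}\right) - \frac{930}{6961} = \frac{6702}{2893} - \frac{930}{6961} = \frac{43962132}{20138173}$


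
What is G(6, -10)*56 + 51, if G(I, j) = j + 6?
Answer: -173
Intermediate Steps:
G(I, j) = 6 + j
G(6, -10)*56 + 51 = (6 - 10)*56 + 51 = -4*56 + 51 = -224 + 51 = -173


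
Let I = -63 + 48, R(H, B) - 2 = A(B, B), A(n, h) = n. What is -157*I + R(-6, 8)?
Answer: 2365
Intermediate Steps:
R(H, B) = 2 + B
I = -15
-157*I + R(-6, 8) = -157*(-15) + (2 + 8) = 2355 + 10 = 2365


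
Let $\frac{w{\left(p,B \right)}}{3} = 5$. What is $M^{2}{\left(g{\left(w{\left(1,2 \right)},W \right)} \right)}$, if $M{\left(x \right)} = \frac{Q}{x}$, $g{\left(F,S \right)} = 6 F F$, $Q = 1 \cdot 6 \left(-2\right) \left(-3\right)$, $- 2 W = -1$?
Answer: $\frac{4}{5625} \approx 0.00071111$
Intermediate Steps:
$W = \frac{1}{2}$ ($W = \left(- \frac{1}{2}\right) \left(-1\right) = \frac{1}{2} \approx 0.5$)
$w{\left(p,B \right)} = 15$ ($w{\left(p,B \right)} = 3 \cdot 5 = 15$)
$Q = 36$ ($Q = 1 \left(\left(-12\right) \left(-3\right)\right) = 1 \cdot 36 = 36$)
$g{\left(F,S \right)} = 6 F^{2}$
$M{\left(x \right)} = \frac{36}{x}$
$M^{2}{\left(g{\left(w{\left(1,2 \right)},W \right)} \right)} = \left(\frac{36}{6 \cdot 15^{2}}\right)^{2} = \left(\frac{36}{6 \cdot 225}\right)^{2} = \left(\frac{36}{1350}\right)^{2} = \left(36 \cdot \frac{1}{1350}\right)^{2} = \left(\frac{2}{75}\right)^{2} = \frac{4}{5625}$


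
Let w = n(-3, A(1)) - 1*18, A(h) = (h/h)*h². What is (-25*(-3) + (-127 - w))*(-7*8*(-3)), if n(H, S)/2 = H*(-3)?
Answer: -8736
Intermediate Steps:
A(h) = h² (A(h) = 1*h² = h²)
n(H, S) = -6*H (n(H, S) = 2*(H*(-3)) = 2*(-3*H) = -6*H)
w = 0 (w = -6*(-3) - 1*18 = 18 - 18 = 0)
(-25*(-3) + (-127 - w))*(-7*8*(-3)) = (-25*(-3) + (-127 - 1*0))*(-7*8*(-3)) = (75 + (-127 + 0))*(-56*(-3)) = (75 - 127)*168 = -52*168 = -8736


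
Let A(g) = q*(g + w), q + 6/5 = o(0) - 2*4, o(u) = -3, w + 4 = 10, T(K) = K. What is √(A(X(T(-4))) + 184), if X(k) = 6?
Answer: 2*√235/5 ≈ 6.1319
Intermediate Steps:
w = 6 (w = -4 + 10 = 6)
q = -61/5 (q = -6/5 + (-3 - 2*4) = -6/5 + (-3 - 1*8) = -6/5 + (-3 - 8) = -6/5 - 11 = -61/5 ≈ -12.200)
A(g) = -366/5 - 61*g/5 (A(g) = -61*(g + 6)/5 = -61*(6 + g)/5 = -366/5 - 61*g/5)
√(A(X(T(-4))) + 184) = √((-366/5 - 61/5*6) + 184) = √((-366/5 - 366/5) + 184) = √(-732/5 + 184) = √(188/5) = 2*√235/5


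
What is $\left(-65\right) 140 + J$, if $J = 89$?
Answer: $-9011$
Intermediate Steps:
$\left(-65\right) 140 + J = \left(-65\right) 140 + 89 = -9100 + 89 = -9011$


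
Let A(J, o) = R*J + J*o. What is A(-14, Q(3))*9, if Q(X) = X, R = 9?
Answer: -1512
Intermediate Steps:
A(J, o) = 9*J + J*o
A(-14, Q(3))*9 = -14*(9 + 3)*9 = -14*12*9 = -168*9 = -1512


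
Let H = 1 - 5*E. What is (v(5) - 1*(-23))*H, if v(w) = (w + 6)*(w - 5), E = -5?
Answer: 598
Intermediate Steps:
v(w) = (-5 + w)*(6 + w) (v(w) = (6 + w)*(-5 + w) = (-5 + w)*(6 + w))
H = 26 (H = 1 - 5*(-5) = 1 + 25 = 26)
(v(5) - 1*(-23))*H = ((-30 + 5 + 5**2) - 1*(-23))*26 = ((-30 + 5 + 25) + 23)*26 = (0 + 23)*26 = 23*26 = 598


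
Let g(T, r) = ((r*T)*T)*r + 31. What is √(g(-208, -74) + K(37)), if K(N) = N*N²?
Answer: 6*√6582343 ≈ 15394.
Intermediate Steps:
g(T, r) = 31 + T²*r² (g(T, r) = ((T*r)*T)*r + 31 = (r*T²)*r + 31 = T²*r² + 31 = 31 + T²*r²)
K(N) = N³
√(g(-208, -74) + K(37)) = √((31 + (-208)²*(-74)²) + 37³) = √((31 + 43264*5476) + 50653) = √((31 + 236913664) + 50653) = √(236913695 + 50653) = √236964348 = 6*√6582343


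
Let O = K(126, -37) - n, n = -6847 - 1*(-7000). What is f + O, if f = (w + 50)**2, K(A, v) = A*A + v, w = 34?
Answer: 22742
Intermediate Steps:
K(A, v) = v + A**2 (K(A, v) = A**2 + v = v + A**2)
n = 153 (n = -6847 + 7000 = 153)
O = 15686 (O = (-37 + 126**2) - 1*153 = (-37 + 15876) - 153 = 15839 - 153 = 15686)
f = 7056 (f = (34 + 50)**2 = 84**2 = 7056)
f + O = 7056 + 15686 = 22742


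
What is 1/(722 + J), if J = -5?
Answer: 1/717 ≈ 0.0013947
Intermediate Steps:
1/(722 + J) = 1/(722 - 5) = 1/717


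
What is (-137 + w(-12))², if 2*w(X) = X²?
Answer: 4225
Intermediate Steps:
w(X) = X²/2
(-137 + w(-12))² = (-137 + (½)*(-12)²)² = (-137 + (½)*144)² = (-137 + 72)² = (-65)² = 4225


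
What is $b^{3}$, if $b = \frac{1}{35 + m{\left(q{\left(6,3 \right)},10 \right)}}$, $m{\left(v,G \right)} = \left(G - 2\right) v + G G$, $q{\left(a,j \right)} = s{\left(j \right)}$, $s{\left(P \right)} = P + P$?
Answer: $\frac{1}{6128487} \approx 1.6317 \cdot 10^{-7}$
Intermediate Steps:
$s{\left(P \right)} = 2 P$
$q{\left(a,j \right)} = 2 j$
$m{\left(v,G \right)} = G^{2} + v \left(-2 + G\right)$ ($m{\left(v,G \right)} = \left(G - 2\right) v + G^{2} = \left(-2 + G\right) v + G^{2} = v \left(-2 + G\right) + G^{2} = G^{2} + v \left(-2 + G\right)$)
$b = \frac{1}{183}$ ($b = \frac{1}{35 + \left(10^{2} - 2 \cdot 2 \cdot 3 + 10 \cdot 2 \cdot 3\right)} = \frac{1}{35 + \left(100 - 12 + 10 \cdot 6\right)} = \frac{1}{35 + \left(100 - 12 + 60\right)} = \frac{1}{35 + 148} = \frac{1}{183} \approx 0.0054645$)
$b^{3} = \left(\frac{1}{183}\right)^{3} = \frac{1}{6128487}$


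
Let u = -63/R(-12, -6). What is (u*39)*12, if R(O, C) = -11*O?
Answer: -2457/11 ≈ -223.36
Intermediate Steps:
u = -21/44 (u = -63/((-11*(-12))) = -63/132 = -63*1/132 = -21/44 ≈ -0.47727)
(u*39)*12 = -21/44*39*12 = -819/44*12 = -2457/11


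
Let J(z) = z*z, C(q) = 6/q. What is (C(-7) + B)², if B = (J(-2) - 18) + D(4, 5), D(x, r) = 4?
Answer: 5776/49 ≈ 117.88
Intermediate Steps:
J(z) = z²
B = -10 (B = ((-2)² - 18) + 4 = (4 - 18) + 4 = -14 + 4 = -10)
(C(-7) + B)² = (6/(-7) - 10)² = (6*(-⅐) - 10)² = (-6/7 - 10)² = (-76/7)² = 5776/49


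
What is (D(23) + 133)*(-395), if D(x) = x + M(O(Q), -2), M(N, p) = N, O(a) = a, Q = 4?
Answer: -63200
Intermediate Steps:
D(x) = 4 + x (D(x) = x + 4 = 4 + x)
(D(23) + 133)*(-395) = ((4 + 23) + 133)*(-395) = (27 + 133)*(-395) = 160*(-395) = -63200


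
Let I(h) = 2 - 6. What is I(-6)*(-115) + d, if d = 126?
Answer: 586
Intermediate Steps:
I(h) = -4
I(-6)*(-115) + d = -4*(-115) + 126 = 460 + 126 = 586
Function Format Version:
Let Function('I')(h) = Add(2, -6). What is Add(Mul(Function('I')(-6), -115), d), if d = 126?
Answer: 586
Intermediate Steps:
Function('I')(h) = -4
Add(Mul(Function('I')(-6), -115), d) = Add(Mul(-4, -115), 126) = Add(460, 126) = 586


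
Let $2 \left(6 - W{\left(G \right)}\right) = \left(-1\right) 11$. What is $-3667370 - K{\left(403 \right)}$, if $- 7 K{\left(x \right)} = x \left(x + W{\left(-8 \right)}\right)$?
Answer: $- \frac{51009093}{14} \approx -3.6435 \cdot 10^{6}$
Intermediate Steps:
$W{\left(G \right)} = \frac{23}{2}$ ($W{\left(G \right)} = 6 - \frac{\left(-1\right) 11}{2} = 6 - - \frac{11}{2} = 6 + \frac{11}{2} = \frac{23}{2}$)
$K{\left(x \right)} = - \frac{x \left(\frac{23}{2} + x\right)}{7}$ ($K{\left(x \right)} = - \frac{x \left(x + \frac{23}{2}\right)}{7} = - \frac{x \left(\frac{23}{2} + x\right)}{7}$)
$-3667370 - K{\left(403 \right)} = -3667370 - \left(- \frac{1}{14}\right) 403 \left(23 + 2 \cdot 403\right) = -3667370 - \left(- \frac{1}{14}\right) 403 \left(23 + 806\right) = -3667370 - \left(- \frac{1}{14}\right) 403 \cdot 829 = -3667370 - - \frac{334087}{14} = -3667370 + \frac{334087}{14} = - \frac{51009093}{14}$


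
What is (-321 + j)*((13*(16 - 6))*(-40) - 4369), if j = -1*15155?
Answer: 148089844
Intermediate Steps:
j = -15155
(-321 + j)*((13*(16 - 6))*(-40) - 4369) = (-321 - 15155)*((13*(16 - 6))*(-40) - 4369) = -15476*((13*10)*(-40) - 4369) = -15476*(130*(-40) - 4369) = -15476*(-5200 - 4369) = -15476*(-9569) = 148089844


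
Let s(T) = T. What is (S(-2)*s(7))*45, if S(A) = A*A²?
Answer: -2520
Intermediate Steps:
S(A) = A³
(S(-2)*s(7))*45 = ((-2)³*7)*45 = -8*7*45 = -56*45 = -2520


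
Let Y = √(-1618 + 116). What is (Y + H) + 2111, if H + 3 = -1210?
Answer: 898 + I*√1502 ≈ 898.0 + 38.756*I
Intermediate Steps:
H = -1213 (H = -3 - 1210 = -1213)
Y = I*√1502 (Y = √(-1502) = I*√1502 ≈ 38.756*I)
(Y + H) + 2111 = (I*√1502 - 1213) + 2111 = (-1213 + I*√1502) + 2111 = 898 + I*√1502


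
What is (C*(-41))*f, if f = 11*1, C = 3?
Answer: -1353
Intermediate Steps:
f = 11
(C*(-41))*f = (3*(-41))*11 = -123*11 = -1353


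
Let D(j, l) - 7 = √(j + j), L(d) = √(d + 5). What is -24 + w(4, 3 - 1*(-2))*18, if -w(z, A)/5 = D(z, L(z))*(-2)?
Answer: 1236 + 360*√2 ≈ 1745.1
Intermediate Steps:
L(d) = √(5 + d)
D(j, l) = 7 + √2*√j (D(j, l) = 7 + √(j + j) = 7 + √(2*j) = 7 + √2*√j)
w(z, A) = 70 + 10*√2*√z (w(z, A) = -5*(7 + √2*√z)*(-2) = -5*(-14 - 2*√2*√z) = 70 + 10*√2*√z)
-24 + w(4, 3 - 1*(-2))*18 = -24 + (70 + 10*√2*√4)*18 = -24 + (70 + 10*√2*2)*18 = -24 + (70 + 20*√2)*18 = -24 + (1260 + 360*√2) = 1236 + 360*√2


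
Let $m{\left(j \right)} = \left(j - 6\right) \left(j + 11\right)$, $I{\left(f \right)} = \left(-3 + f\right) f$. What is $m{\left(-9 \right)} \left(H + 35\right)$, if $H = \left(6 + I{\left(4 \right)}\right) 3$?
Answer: $-1950$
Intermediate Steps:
$I{\left(f \right)} = f \left(-3 + f\right)$
$m{\left(j \right)} = \left(-6 + j\right) \left(11 + j\right)$
$H = 30$ ($H = \left(6 + 4 \left(-3 + 4\right)\right) 3 = \left(6 + 4 \cdot 1\right) 3 = \left(6 + 4\right) 3 = 10 \cdot 3 = 30$)
$m{\left(-9 \right)} \left(H + 35\right) = \left(-66 + \left(-9\right)^{2} + 5 \left(-9\right)\right) \left(30 + 35\right) = \left(-66 + 81 - 45\right) 65 = \left(-30\right) 65 = -1950$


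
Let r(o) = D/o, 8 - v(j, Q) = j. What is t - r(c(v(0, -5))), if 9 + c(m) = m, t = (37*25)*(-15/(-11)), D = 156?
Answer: 15591/11 ≈ 1417.4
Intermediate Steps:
v(j, Q) = 8 - j
t = 13875/11 (t = 925*(-15*(-1/11)) = 925*(15/11) = 13875/11 ≈ 1261.4)
c(m) = -9 + m
r(o) = 156/o
t - r(c(v(0, -5))) = 13875/11 - 156/(-9 + (8 - 1*0)) = 13875/11 - 156/(-9 + (8 + 0)) = 13875/11 - 156/(-9 + 8) = 13875/11 - 156/(-1) = 13875/11 - 156*(-1) = 13875/11 - 1*(-156) = 13875/11 + 156 = 15591/11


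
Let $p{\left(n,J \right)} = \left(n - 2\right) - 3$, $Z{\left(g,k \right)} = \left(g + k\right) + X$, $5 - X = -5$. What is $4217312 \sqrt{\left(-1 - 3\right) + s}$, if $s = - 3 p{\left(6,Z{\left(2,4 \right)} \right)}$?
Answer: $4217312 i \sqrt{7} \approx 1.1158 \cdot 10^{7} i$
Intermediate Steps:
$X = 10$ ($X = 5 - -5 = 5 + 5 = 10$)
$Z{\left(g,k \right)} = 10 + g + k$ ($Z{\left(g,k \right)} = \left(g + k\right) + 10 = 10 + g + k$)
$p{\left(n,J \right)} = -5 + n$ ($p{\left(n,J \right)} = \left(-2 + n\right) - 3 = -5 + n$)
$s = -3$ ($s = - 3 \left(-5 + 6\right) = \left(-3\right) 1 = -3$)
$4217312 \sqrt{\left(-1 - 3\right) + s} = 4217312 \sqrt{\left(-1 - 3\right) - 3} = 4217312 \sqrt{-4 - 3} = 4217312 \sqrt{-7} = 4217312 i \sqrt{7}$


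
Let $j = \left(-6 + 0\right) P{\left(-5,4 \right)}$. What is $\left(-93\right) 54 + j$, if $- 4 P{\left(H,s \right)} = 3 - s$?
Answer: $- \frac{10047}{2} \approx -5023.5$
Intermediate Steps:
$P{\left(H,s \right)} = - \frac{3}{4} + \frac{s}{4}$ ($P{\left(H,s \right)} = - \frac{3 - s}{4} = - \frac{3}{4} + \frac{s}{4}$)
$j = - \frac{3}{2}$ ($j = \left(-6 + 0\right) \left(- \frac{3}{4} + \frac{1}{4} \cdot 4\right) = - 6 \left(- \frac{3}{4} + 1\right) = \left(-6\right) \frac{1}{4} = - \frac{3}{2} \approx -1.5$)
$\left(-93\right) 54 + j = \left(-93\right) 54 - \frac{3}{2} = -5022 - \frac{3}{2} = - \frac{10047}{2}$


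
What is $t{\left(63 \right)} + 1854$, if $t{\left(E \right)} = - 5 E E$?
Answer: $-17991$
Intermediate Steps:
$t{\left(E \right)} = - 5 E^{2}$
$t{\left(63 \right)} + 1854 = - 5 \cdot 63^{2} + 1854 = \left(-5\right) 3969 + 1854 = -19845 + 1854 = -17991$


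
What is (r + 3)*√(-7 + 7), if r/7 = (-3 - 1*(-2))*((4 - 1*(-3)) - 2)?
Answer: 0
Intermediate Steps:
r = -35 (r = 7*((-3 - 1*(-2))*((4 - 1*(-3)) - 2)) = 7*((-3 + 2)*((4 + 3) - 2)) = 7*(-(7 - 2)) = 7*(-1*5) = 7*(-5) = -35)
(r + 3)*√(-7 + 7) = (-35 + 3)*√(-7 + 7) = -32*√0 = -32*0 = 0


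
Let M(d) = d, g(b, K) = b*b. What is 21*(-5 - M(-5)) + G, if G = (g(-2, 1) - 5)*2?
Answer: -2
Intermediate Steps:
g(b, K) = b²
G = -2 (G = ((-2)² - 5)*2 = (4 - 5)*2 = -1*2 = -2)
21*(-5 - M(-5)) + G = 21*(-5 - 1*(-5)) - 2 = 21*(-5 + 5) - 2 = 21*0 - 2 = 0 - 2 = -2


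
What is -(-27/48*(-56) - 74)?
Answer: 85/2 ≈ 42.500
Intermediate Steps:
-(-27/48*(-56) - 74) = -(-27*1/48*(-56) - 74) = -(-9/16*(-56) - 74) = -(63/2 - 74) = -1*(-85/2) = 85/2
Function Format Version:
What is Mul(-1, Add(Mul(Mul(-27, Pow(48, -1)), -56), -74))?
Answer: Rational(85, 2) ≈ 42.500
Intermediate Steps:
Mul(-1, Add(Mul(Mul(-27, Pow(48, -1)), -56), -74)) = Mul(-1, Add(Mul(Mul(-27, Rational(1, 48)), -56), -74)) = Mul(-1, Add(Mul(Rational(-9, 16), -56), -74)) = Mul(-1, Add(Rational(63, 2), -74)) = Mul(-1, Rational(-85, 2)) = Rational(85, 2)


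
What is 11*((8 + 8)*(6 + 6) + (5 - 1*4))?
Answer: 2123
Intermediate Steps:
11*((8 + 8)*(6 + 6) + (5 - 1*4)) = 11*(16*12 + (5 - 4)) = 11*(192 + 1) = 11*193 = 2123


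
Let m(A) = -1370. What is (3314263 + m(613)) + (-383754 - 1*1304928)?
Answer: 1624211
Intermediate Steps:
(3314263 + m(613)) + (-383754 - 1*1304928) = (3314263 - 1370) + (-383754 - 1*1304928) = 3312893 + (-383754 - 1304928) = 3312893 - 1688682 = 1624211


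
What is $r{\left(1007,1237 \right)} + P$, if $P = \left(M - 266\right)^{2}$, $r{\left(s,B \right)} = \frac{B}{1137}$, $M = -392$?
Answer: $\frac{492281305}{1137} \approx 4.3297 \cdot 10^{5}$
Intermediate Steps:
$r{\left(s,B \right)} = \frac{B}{1137}$ ($r{\left(s,B \right)} = B \frac{1}{1137} = \frac{B}{1137}$)
$P = 432964$ ($P = \left(-392 - 266\right)^{2} = \left(-658\right)^{2} = 432964$)
$r{\left(1007,1237 \right)} + P = \frac{1}{1137} \cdot 1237 + 432964 = \frac{1237}{1137} + 432964 = \frac{492281305}{1137}$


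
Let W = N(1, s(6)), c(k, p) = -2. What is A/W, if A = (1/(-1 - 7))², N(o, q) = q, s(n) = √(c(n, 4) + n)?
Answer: 1/128 ≈ 0.0078125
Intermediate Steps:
s(n) = √(-2 + n)
W = 2 (W = √(-2 + 6) = √4 = 2)
A = 1/64 (A = (1/(-8))² = (-⅛)² = 1/64 ≈ 0.015625)
A/W = (1/64)/2 = (1/64)*(½) = 1/128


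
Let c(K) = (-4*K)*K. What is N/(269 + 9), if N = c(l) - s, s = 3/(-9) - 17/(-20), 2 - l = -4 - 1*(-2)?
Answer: -3871/16680 ≈ -0.23207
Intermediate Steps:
l = 4 (l = 2 - (-4 - 1*(-2)) = 2 - (-4 + 2) = 2 - 1*(-2) = 2 + 2 = 4)
c(K) = -4*K²
s = 31/60 (s = 3*(-⅑) - 17*(-1/20) = -⅓ + 17/20 = 31/60 ≈ 0.51667)
N = -3871/60 (N = -4*4² - 1*31/60 = -4*16 - 31/60 = -64 - 31/60 = -3871/60 ≈ -64.517)
N/(269 + 9) = -3871/60/(269 + 9) = -3871/60/278 = (1/278)*(-3871/60) = -3871/16680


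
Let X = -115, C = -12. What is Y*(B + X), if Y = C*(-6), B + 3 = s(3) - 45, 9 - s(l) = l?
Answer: -11304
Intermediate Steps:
s(l) = 9 - l
B = -42 (B = -3 + ((9 - 1*3) - 45) = -3 + ((9 - 3) - 45) = -3 + (6 - 45) = -3 - 39 = -42)
Y = 72 (Y = -12*(-6) = 72)
Y*(B + X) = 72*(-42 - 115) = 72*(-157) = -11304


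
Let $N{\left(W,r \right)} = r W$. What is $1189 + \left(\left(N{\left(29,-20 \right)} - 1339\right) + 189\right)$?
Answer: $-541$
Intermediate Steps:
$N{\left(W,r \right)} = W r$
$1189 + \left(\left(N{\left(29,-20 \right)} - 1339\right) + 189\right) = 1189 + \left(\left(29 \left(-20\right) - 1339\right) + 189\right) = 1189 + \left(\left(-580 - 1339\right) + 189\right) = 1189 + \left(-1919 + 189\right) = 1189 - 1730 = -541$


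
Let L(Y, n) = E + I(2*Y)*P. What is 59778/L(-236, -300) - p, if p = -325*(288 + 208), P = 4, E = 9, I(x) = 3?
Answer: 1148326/7 ≈ 1.6405e+5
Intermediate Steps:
L(Y, n) = 21 (L(Y, n) = 9 + 3*4 = 9 + 12 = 21)
p = -161200 (p = -325*496 = -161200)
59778/L(-236, -300) - p = 59778/21 - 1*(-161200) = 59778*(1/21) + 161200 = 19926/7 + 161200 = 1148326/7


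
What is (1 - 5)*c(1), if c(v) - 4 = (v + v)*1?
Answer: -24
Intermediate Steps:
c(v) = 4 + 2*v (c(v) = 4 + (v + v)*1 = 4 + (2*v)*1 = 4 + 2*v)
(1 - 5)*c(1) = (1 - 5)*(4 + 2*1) = -4*(4 + 2) = -4*6 = -24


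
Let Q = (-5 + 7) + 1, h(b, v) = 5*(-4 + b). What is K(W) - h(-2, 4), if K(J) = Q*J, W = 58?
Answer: 204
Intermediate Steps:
h(b, v) = -20 + 5*b
Q = 3 (Q = 2 + 1 = 3)
K(J) = 3*J
K(W) - h(-2, 4) = 3*58 - (-20 + 5*(-2)) = 174 - (-20 - 10) = 174 - 1*(-30) = 174 + 30 = 204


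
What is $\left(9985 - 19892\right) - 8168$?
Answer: $-18075$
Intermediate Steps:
$\left(9985 - 19892\right) - 8168 = -9907 - 8168 = -18075$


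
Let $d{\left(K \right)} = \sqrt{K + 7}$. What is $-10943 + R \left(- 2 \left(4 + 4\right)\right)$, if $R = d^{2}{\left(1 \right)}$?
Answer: $-11071$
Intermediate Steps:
$d{\left(K \right)} = \sqrt{7 + K}$
$R = 8$ ($R = \left(\sqrt{7 + 1}\right)^{2} = \left(\sqrt{8}\right)^{2} = \left(2 \sqrt{2}\right)^{2} = 8$)
$-10943 + R \left(- 2 \left(4 + 4\right)\right) = -10943 + 8 \left(- 2 \left(4 + 4\right)\right) = -10943 + 8 \left(\left(-2\right) 8\right) = -10943 + 8 \left(-16\right) = -10943 - 128 = -11071$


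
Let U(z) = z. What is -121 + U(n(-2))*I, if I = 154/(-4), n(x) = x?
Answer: -44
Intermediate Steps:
I = -77/2 (I = 154*(-1/4) = -77/2 ≈ -38.500)
-121 + U(n(-2))*I = -121 - 2*(-77/2) = -121 + 77 = -44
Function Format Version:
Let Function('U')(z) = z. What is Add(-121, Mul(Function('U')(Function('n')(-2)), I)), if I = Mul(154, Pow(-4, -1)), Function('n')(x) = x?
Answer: -44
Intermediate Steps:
I = Rational(-77, 2) (I = Mul(154, Rational(-1, 4)) = Rational(-77, 2) ≈ -38.500)
Add(-121, Mul(Function('U')(Function('n')(-2)), I)) = Add(-121, Mul(-2, Rational(-77, 2))) = Add(-121, 77) = -44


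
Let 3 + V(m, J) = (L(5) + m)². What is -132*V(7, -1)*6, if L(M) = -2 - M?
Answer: 2376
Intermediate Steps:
V(m, J) = -3 + (-7 + m)² (V(m, J) = -3 + ((-2 - 1*5) + m)² = -3 + ((-2 - 5) + m)² = -3 + (-7 + m)²)
-132*V(7, -1)*6 = -132*(-3 + (-7 + 7)²)*6 = -132*(-3 + 0²)*6 = -132*(-3 + 0)*6 = -132*(-3)*6 = 396*6 = 2376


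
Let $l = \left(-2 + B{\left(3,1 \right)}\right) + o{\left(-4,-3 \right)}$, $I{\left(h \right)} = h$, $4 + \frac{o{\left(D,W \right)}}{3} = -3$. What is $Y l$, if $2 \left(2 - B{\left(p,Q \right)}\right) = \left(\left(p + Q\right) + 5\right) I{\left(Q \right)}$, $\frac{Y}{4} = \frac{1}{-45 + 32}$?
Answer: $\frac{102}{13} \approx 7.8462$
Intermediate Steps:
$Y = - \frac{4}{13}$ ($Y = \frac{4}{-45 + 32} = \frac{4}{-13} = 4 \left(- \frac{1}{13}\right) = - \frac{4}{13} \approx -0.30769$)
$o{\left(D,W \right)} = -21$ ($o{\left(D,W \right)} = -12 + 3 \left(-3\right) = -12 - 9 = -21$)
$B{\left(p,Q \right)} = 2 - \frac{Q \left(5 + Q + p\right)}{2}$ ($B{\left(p,Q \right)} = 2 - \frac{\left(\left(p + Q\right) + 5\right) Q}{2} = 2 - \frac{\left(\left(Q + p\right) + 5\right) Q}{2} = 2 - \frac{\left(5 + Q + p\right) Q}{2} = 2 - \frac{Q \left(5 + Q + p\right)}{2}$)
$l = - \frac{51}{2}$ ($l = \left(-2 - \left(\frac{1}{2} + \frac{1}{2} + \frac{3}{2}\right)\right) - 21 = \left(-2 - \frac{5}{2}\right) - 21 = - \frac{9}{2} - 21 = - \frac{51}{2} \approx -25.5$)
$Y l = \left(- \frac{4}{13}\right) \left(- \frac{51}{2}\right) = \frac{102}{13}$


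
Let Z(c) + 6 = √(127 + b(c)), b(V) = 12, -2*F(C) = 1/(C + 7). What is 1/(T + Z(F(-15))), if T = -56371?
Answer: -56377/3178365990 - √139/3178365990 ≈ -1.7741e-5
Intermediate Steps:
F(C) = -1/(2*(7 + C)) (F(C) = -1/(2*(C + 7)) = -1/(2*(7 + C)))
Z(c) = -6 + √139 (Z(c) = -6 + √(127 + 12) = -6 + √139)
1/(T + Z(F(-15))) = 1/(-56371 + (-6 + √139)) = 1/(-56377 + √139)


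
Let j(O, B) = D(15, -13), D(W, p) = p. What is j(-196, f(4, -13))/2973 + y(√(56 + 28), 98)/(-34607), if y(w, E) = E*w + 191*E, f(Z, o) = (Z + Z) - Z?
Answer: -56098505/102886611 - 196*√21/34607 ≈ -0.57120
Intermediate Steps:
f(Z, o) = Z (f(Z, o) = 2*Z - Z = Z)
j(O, B) = -13
y(w, E) = 191*E + E*w
j(-196, f(4, -13))/2973 + y(√(56 + 28), 98)/(-34607) = -13/2973 + (98*(191 + √(56 + 28)))/(-34607) = -13*1/2973 + (98*(191 + √84))*(-1/34607) = -13/2973 + (98*(191 + 2*√21))*(-1/34607) = -13/2973 + (18718 + 196*√21)*(-1/34607) = -13/2973 + (-18718/34607 - 196*√21/34607) = -56098505/102886611 - 196*√21/34607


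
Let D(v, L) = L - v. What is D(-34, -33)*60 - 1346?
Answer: -1286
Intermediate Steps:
D(-34, -33)*60 - 1346 = (-33 - 1*(-34))*60 - 1346 = (-33 + 34)*60 - 1346 = 1*60 - 1346 = 60 - 1346 = -1286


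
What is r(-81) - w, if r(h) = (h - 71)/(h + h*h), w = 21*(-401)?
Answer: 6820991/810 ≈ 8421.0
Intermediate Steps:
w = -8421
r(h) = (-71 + h)/(h + h**2)
r(-81) - w = (-71 - 81)/((-81)*(1 - 81)) - 1*(-8421) = -1/81*(-152)/(-80) + 8421 = -1/81*(-1/80)*(-152) + 8421 = -19/810 + 8421 = 6820991/810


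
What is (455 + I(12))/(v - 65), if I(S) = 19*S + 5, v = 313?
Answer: 86/31 ≈ 2.7742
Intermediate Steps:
I(S) = 5 + 19*S
(455 + I(12))/(v - 65) = (455 + (5 + 19*12))/(313 - 65) = (455 + (5 + 228))/248 = (455 + 233)*(1/248) = 688*(1/248) = 86/31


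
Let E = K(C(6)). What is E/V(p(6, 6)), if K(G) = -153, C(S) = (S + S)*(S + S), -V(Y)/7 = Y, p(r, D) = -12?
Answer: -51/28 ≈ -1.8214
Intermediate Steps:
V(Y) = -7*Y
C(S) = 4*S² (C(S) = (2*S)*(2*S) = 4*S²)
E = -153
E/V(p(6, 6)) = -153/((-7*(-12))) = -153/84 = -153*1/84 = -51/28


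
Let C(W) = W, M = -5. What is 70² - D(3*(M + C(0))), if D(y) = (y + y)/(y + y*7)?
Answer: 19599/4 ≈ 4899.8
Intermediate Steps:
D(y) = ¼ (D(y) = (2*y)/(y + 7*y) = (2*y)/((8*y)) = (2*y)*(1/(8*y)) = ¼)
70² - D(3*(M + C(0))) = 70² - 1*¼ = 4900 - ¼ = 19599/4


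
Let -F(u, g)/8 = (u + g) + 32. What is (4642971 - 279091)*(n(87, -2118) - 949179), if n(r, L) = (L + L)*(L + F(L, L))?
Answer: -586690862714040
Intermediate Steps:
F(u, g) = -256 - 8*g - 8*u (F(u, g) = -8*((u + g) + 32) = -8*((g + u) + 32) = -8*(32 + g + u) = -256 - 8*g - 8*u)
n(r, L) = 2*L*(-256 - 15*L) (n(r, L) = (L + L)*(L + (-256 - 8*L - 8*L)) = (2*L)*(L + (-256 - 16*L)) = (2*L)*(-256 - 15*L) = 2*L*(-256 - 15*L))
(4642971 - 279091)*(n(87, -2118) - 949179) = (4642971 - 279091)*(-2*(-2118)*(256 + 15*(-2118)) - 949179) = 4363880*(-2*(-2118)*(256 - 31770) - 949179) = 4363880*(-2*(-2118)*(-31514) - 949179) = 4363880*(-133493304 - 949179) = 4363880*(-134442483) = -586690862714040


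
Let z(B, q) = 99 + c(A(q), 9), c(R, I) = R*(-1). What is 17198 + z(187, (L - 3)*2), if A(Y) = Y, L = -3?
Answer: 17309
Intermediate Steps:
c(R, I) = -R
z(B, q) = 99 - q
17198 + z(187, (L - 3)*2) = 17198 + (99 - (-3 - 3)*2) = 17198 + (99 - (-6)*2) = 17198 + (99 - 1*(-12)) = 17198 + (99 + 12) = 17198 + 111 = 17309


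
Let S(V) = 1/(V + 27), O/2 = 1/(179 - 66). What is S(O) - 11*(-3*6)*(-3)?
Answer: -1813369/3053 ≈ -593.96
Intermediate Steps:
O = 2/113 (O = 2/(179 - 66) = 2/113 ≈ 0.017699)
S(V) = 1/(27 + V)
S(O) - 11*(-3*6)*(-3) = 1/(27 + 2/113) - 11*(-3*6)*(-3) = 1/(3053/113) - 11*(-18)*(-3) = 113/3053 - (-198)*(-3) = 113/3053 - 1*594 = 113/3053 - 594 = -1813369/3053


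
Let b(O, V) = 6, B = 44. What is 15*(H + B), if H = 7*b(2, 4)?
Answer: 1290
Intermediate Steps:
H = 42 (H = 7*6 = 42)
15*(H + B) = 15*(42 + 44) = 15*86 = 1290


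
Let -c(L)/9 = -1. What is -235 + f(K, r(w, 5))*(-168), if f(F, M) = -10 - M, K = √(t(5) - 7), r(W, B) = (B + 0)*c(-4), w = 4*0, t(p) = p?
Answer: 9005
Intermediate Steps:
c(L) = 9 (c(L) = -9*(-1) = 9)
w = 0
r(W, B) = 9*B (r(W, B) = (B + 0)*9 = B*9 = 9*B)
K = I*√2 (K = √(5 - 7) = √(-2) = I*√2 ≈ 1.4142*I)
-235 + f(K, r(w, 5))*(-168) = -235 + (-10 - 9*5)*(-168) = -235 + (-10 - 1*45)*(-168) = -235 + (-10 - 45)*(-168) = -235 - 55*(-168) = -235 + 9240 = 9005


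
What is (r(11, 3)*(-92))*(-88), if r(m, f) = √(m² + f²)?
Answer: 8096*√130 ≈ 92309.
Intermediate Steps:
r(m, f) = √(f² + m²)
(r(11, 3)*(-92))*(-88) = (√(3² + 11²)*(-92))*(-88) = (√(9 + 121)*(-92))*(-88) = (√130*(-92))*(-88) = -92*√130*(-88) = 8096*√130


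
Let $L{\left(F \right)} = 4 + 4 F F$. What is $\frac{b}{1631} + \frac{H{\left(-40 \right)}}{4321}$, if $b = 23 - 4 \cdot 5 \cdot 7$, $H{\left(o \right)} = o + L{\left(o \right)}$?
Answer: $\frac{9874127}{7047551} \approx 1.4011$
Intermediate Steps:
$L{\left(F \right)} = 4 + 4 F^{2}$
$H{\left(o \right)} = 4 + o + 4 o^{2}$ ($H{\left(o \right)} = o + \left(4 + 4 o^{2}\right) = 4 + o + 4 o^{2}$)
$b = -117$ ($b = 23 - 140 = -117$)
$\frac{b}{1631} + \frac{H{\left(-40 \right)}}{4321} = - \frac{117}{1631} + \frac{4 - 40 + 4 \left(-40\right)^{2}}{4321} = \left(-117\right) \frac{1}{1631} + \left(4 - 40 + 4 \cdot 1600\right) \frac{1}{4321} = - \frac{117}{1631} + \left(4 - 40 + 6400\right) \frac{1}{4321} = - \frac{117}{1631} + 6364 \cdot \frac{1}{4321} = - \frac{117}{1631} + \frac{6364}{4321} = \frac{9874127}{7047551}$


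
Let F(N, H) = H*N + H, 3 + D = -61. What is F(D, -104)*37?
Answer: 242424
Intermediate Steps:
D = -64 (D = -3 - 61 = -64)
F(N, H) = H + H*N
F(D, -104)*37 = -104*(1 - 64)*37 = -104*(-63)*37 = 6552*37 = 242424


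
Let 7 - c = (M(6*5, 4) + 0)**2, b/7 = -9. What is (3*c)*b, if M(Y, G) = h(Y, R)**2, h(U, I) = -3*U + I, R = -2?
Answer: 13539825621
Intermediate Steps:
b = -63 (b = 7*(-9) = -63)
h(U, I) = I - 3*U
M(Y, G) = (-2 - 3*Y)**2
c = -71639289 (c = 7 - ((2 + 3*(6*5))**2 + 0)**2 = 7 - ((2 + 3*30)**2 + 0)**2 = 7 - ((2 + 90)**2 + 0)**2 = 7 - (92**2 + 0)**2 = 7 - (8464 + 0)**2 = 7 - 1*8464**2 = 7 - 1*71639296 = 7 - 71639296 = -71639289)
(3*c)*b = (3*(-71639289))*(-63) = -214917867*(-63) = 13539825621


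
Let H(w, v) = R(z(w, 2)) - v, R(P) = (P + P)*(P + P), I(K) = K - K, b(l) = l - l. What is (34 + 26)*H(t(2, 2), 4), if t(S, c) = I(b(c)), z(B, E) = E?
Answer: 720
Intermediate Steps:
b(l) = 0
I(K) = 0
R(P) = 4*P² (R(P) = (2*P)*(2*P) = 4*P²)
t(S, c) = 0
H(w, v) = 16 - v (H(w, v) = 4*2² - v = 4*4 - v = 16 - v)
(34 + 26)*H(t(2, 2), 4) = (34 + 26)*(16 - 1*4) = 60*(16 - 4) = 60*12 = 720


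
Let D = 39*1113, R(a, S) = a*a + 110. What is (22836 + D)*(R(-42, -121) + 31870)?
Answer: 2235303792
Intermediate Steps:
R(a, S) = 110 + a² (R(a, S) = a² + 110 = 110 + a²)
D = 43407
(22836 + D)*(R(-42, -121) + 31870) = (22836 + 43407)*((110 + (-42)²) + 31870) = 66243*((110 + 1764) + 31870) = 66243*(1874 + 31870) = 66243*33744 = 2235303792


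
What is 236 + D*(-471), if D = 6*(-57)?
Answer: 161318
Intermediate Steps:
D = -342
236 + D*(-471) = 236 - 342*(-471) = 236 + 161082 = 161318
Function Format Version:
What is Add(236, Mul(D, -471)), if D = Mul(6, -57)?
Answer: 161318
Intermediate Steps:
D = -342
Add(236, Mul(D, -471)) = Add(236, Mul(-342, -471)) = Add(236, 161082) = 161318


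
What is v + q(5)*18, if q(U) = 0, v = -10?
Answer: -10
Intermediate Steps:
v + q(5)*18 = -10 + 0*18 = -10 + 0 = -10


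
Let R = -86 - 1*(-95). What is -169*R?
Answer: -1521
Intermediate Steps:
R = 9 (R = -86 + 95 = 9)
-169*R = -169*9 = -1521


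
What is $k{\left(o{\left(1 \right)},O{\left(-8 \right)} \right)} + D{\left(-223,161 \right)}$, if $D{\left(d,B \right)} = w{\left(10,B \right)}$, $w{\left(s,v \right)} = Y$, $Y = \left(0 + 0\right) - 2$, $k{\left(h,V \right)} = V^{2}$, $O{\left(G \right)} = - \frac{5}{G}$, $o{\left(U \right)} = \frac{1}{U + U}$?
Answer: $- \frac{103}{64} \approx -1.6094$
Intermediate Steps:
$o{\left(U \right)} = \frac{1}{2 U}$
$Y = -2$ ($Y = 0 - 2 = -2$)
$w{\left(s,v \right)} = -2$
$D{\left(d,B \right)} = -2$
$k{\left(o{\left(1 \right)},O{\left(-8 \right)} \right)} + D{\left(-223,161 \right)} = \left(- \frac{5}{-8}\right)^{2} - 2 = \left(\left(-5\right) \left(- \frac{1}{8}\right)\right)^{2} - 2 = \left(\frac{5}{8}\right)^{2} - 2 = \frac{25}{64} - 2 = - \frac{103}{64}$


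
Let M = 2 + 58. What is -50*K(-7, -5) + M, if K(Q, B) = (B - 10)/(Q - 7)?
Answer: 45/7 ≈ 6.4286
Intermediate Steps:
M = 60
K(Q, B) = (-10 + B)/(-7 + Q)
-50*K(-7, -5) + M = -50*(-10 - 5)/(-7 - 7) + 60 = -50*(-15)/(-14) + 60 = -(-25)*(-15)/7 + 60 = -50*15/14 + 60 = -375/7 + 60 = 45/7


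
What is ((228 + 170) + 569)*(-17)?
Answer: -16439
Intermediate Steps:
((228 + 170) + 569)*(-17) = (398 + 569)*(-17) = 967*(-17) = -16439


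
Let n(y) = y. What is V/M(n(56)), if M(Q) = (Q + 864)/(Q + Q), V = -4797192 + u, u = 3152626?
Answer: -23023924/115 ≈ -2.0021e+5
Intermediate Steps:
V = -1644566 (V = -4797192 + 3152626 = -1644566)
M(Q) = (864 + Q)/(2*Q) (M(Q) = (864 + Q)/((2*Q)) = (864 + Q)*(1/(2*Q)) = (864 + Q)/(2*Q))
V/M(n(56)) = -1644566*112/(864 + 56) = -1644566/((1/2)*(1/56)*920) = -1644566/115/14 = -1644566*14/115 = -23023924/115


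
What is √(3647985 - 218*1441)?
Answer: √3333847 ≈ 1825.9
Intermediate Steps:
√(3647985 - 218*1441) = √(3647985 - 314138) = √3333847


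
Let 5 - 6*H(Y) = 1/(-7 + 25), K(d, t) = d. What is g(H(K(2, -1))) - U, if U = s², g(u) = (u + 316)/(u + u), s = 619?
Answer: -68168441/178 ≈ -3.8297e+5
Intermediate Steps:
H(Y) = 89/108 (H(Y) = ⅚ - 1/(6*(-7 + 25)) = ⅚ - ⅙/18 = ⅚ - ⅙*1/18 = ⅚ - 1/108 = 89/108)
g(u) = (316 + u)/(2*u) (g(u) = (316 + u)/((2*u)) = (316 + u)*(1/(2*u)) = (316 + u)/(2*u))
U = 383161 (U = 619² = 383161)
g(H(K(2, -1))) - U = (316 + 89/108)/(2*(89/108)) - 1*383161 = (½)*(108/89)*(34217/108) - 383161 = 34217/178 - 383161 = -68168441/178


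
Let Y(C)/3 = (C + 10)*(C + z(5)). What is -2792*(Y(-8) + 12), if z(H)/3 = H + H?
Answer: -402048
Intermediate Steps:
z(H) = 6*H (z(H) = 3*(H + H) = 3*(2*H) = 6*H)
Y(C) = 3*(10 + C)*(30 + C) (Y(C) = 3*((C + 10)*(C + 6*5)) = 3*((10 + C)*(C + 30)) = 3*((10 + C)*(30 + C)) = 3*(10 + C)*(30 + C))
-2792*(Y(-8) + 12) = -2792*((900 + 3*(-8)**2 + 120*(-8)) + 12) = -2792*((900 + 3*64 - 960) + 12) = -2792*((900 + 192 - 960) + 12) = -2792*(132 + 12) = -2792*144 = -402048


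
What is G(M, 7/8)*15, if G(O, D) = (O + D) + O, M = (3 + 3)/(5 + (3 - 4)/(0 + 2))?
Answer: 425/8 ≈ 53.125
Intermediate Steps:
M = 4/3 (M = 6/(5 - 1/2) = 6/(9/2) = 6*(2/9) = 4/3 ≈ 1.3333)
G(O, D) = D + 2*O (G(O, D) = (D + O) + O = D + 2*O)
G(M, 7/8)*15 = (7/8 + 2*(4/3))*15 = (7*(1/8) + 8/3)*15 = (7/8 + 8/3)*15 = (85/24)*15 = 425/8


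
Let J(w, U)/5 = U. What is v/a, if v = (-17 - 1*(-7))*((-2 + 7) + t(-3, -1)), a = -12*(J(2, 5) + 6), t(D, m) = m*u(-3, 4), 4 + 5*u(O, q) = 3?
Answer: 13/93 ≈ 0.13978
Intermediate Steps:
u(O, q) = -1/5 (u(O, q) = -4/5 + (1/5)*3 = -4/5 + 3/5 = -1/5)
J(w, U) = 5*U
t(D, m) = -m/5 (t(D, m) = m*(-1/5) = -m/5)
a = -372 (a = -12*(5*5 + 6) = -12*(25 + 6) = -12*31 = -372)
v = -52 (v = (-17 - 1*(-7))*((-2 + 7) - 1/5*(-1)) = (-17 + 7)*(5 + 1/5) = -10*26/5 = -52)
v/a = -52/(-372) = -52*(-1/372) = 13/93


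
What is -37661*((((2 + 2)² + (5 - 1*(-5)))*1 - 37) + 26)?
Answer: -564915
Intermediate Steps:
-37661*((((2 + 2)² + (5 - 1*(-5)))*1 - 37) + 26) = -37661*(((4² + (5 + 5))*1 - 37) + 26) = -37661*(((16 + 10)*1 - 37) + 26) = -37661*((26*1 - 37) + 26) = -37661*((26 - 37) + 26) = -37661*(-11 + 26) = -37661*15 = -564915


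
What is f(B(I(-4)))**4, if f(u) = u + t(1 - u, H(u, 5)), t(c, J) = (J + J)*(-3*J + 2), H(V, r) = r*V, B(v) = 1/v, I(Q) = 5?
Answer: 6561/625 ≈ 10.498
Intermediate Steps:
B(v) = 1/v
H(V, r) = V*r
t(c, J) = 2*J*(2 - 3*J) (t(c, J) = (2*J)*(2 - 3*J) = 2*J*(2 - 3*J))
f(u) = u + 10*u*(2 - 15*u) (f(u) = u + 2*(u*5)*(2 - 3*u*5) = u + 2*(5*u)*(2 - 15*u) = u + 10*u*(2 - 15*u))
f(B(I(-4)))**4 = (3*(7 - 50/5)/5)**4 = (3*(1/5)*(7 - 50*1/5))**4 = (3*(1/5)*(7 - 10))**4 = (3*(1/5)*(-3))**4 = (-9/5)**4 = 6561/625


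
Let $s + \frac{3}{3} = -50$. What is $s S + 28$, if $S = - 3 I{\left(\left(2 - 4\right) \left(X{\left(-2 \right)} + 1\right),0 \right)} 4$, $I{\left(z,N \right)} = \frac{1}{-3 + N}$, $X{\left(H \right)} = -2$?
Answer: $-176$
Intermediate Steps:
$s = -51$ ($s = -1 - 50 = -51$)
$S = 4$ ($S = - \frac{3}{-3 + 0} \cdot 4 = - \frac{3}{-3} \cdot 4 = \left(-3\right) \left(- \frac{1}{3}\right) 4 = 1 \cdot 4 = 4$)
$s S + 28 = \left(-51\right) 4 + 28 = -204 + 28 = -176$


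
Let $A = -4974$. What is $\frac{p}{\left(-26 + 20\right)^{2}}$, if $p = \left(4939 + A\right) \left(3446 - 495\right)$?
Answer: $- \frac{103285}{36} \approx -2869.0$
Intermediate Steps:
$p = -103285$ ($p = \left(4939 - 4974\right) \left(3446 - 495\right) = \left(-35\right) 2951 = -103285$)
$\frac{p}{\left(-26 + 20\right)^{2}} = - \frac{103285}{\left(-26 + 20\right)^{2}} = - \frac{103285}{\left(-6\right)^{2}} = - \frac{103285}{36}$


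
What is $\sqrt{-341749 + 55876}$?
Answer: $i \sqrt{285873} \approx 534.67 i$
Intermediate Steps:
$\sqrt{-341749 + 55876} = \sqrt{-285873} = i \sqrt{285873}$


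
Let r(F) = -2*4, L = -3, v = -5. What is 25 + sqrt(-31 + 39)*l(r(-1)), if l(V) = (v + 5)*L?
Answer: 25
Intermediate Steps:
r(F) = -8
l(V) = 0 (l(V) = (-5 + 5)*(-3) = 0*(-3) = 0)
25 + sqrt(-31 + 39)*l(r(-1)) = 25 + sqrt(-31 + 39)*0 = 25 + sqrt(8)*0 = 25 + (2*sqrt(2))*0 = 25 + 0 = 25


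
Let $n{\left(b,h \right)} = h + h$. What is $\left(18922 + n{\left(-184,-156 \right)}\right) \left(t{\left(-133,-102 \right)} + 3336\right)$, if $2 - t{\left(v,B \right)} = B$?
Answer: $64018400$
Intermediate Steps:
$t{\left(v,B \right)} = 2 - B$
$n{\left(b,h \right)} = 2 h$
$\left(18922 + n{\left(-184,-156 \right)}\right) \left(t{\left(-133,-102 \right)} + 3336\right) = \left(18922 + 2 \left(-156\right)\right) \left(\left(2 - -102\right) + 3336\right) = \left(18922 - 312\right) \left(\left(2 + 102\right) + 3336\right) = 18610 \left(104 + 3336\right) = 18610 \cdot 3440 = 64018400$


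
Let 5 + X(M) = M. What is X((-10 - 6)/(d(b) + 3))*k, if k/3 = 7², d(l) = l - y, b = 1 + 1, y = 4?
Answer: -3087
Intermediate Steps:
b = 2
d(l) = -4 + l (d(l) = l - 1*4 = l - 4 = -4 + l)
X(M) = -5 + M
k = 147 (k = 3*7² = 3*49 = 147)
X((-10 - 6)/(d(b) + 3))*k = (-5 + (-10 - 6)/((-4 + 2) + 3))*147 = (-5 - 16/(-2 + 3))*147 = (-5 - 16/1)*147 = (-5 - 16*1)*147 = (-5 - 16)*147 = -21*147 = -3087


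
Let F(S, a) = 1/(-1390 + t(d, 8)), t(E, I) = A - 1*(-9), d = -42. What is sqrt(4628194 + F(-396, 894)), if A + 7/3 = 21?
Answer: 5*sqrt(3092294312485)/4087 ≈ 2151.3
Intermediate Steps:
A = 56/3 (A = -7/3 + 21 = 56/3 ≈ 18.667)
t(E, I) = 83/3 (t(E, I) = 56/3 - 1*(-9) = 56/3 + 9 = 83/3)
F(S, a) = -3/4087 (F(S, a) = 1/(-1390 + 83/3) = 1/(-4087/3) = -3/4087)
sqrt(4628194 + F(-396, 894)) = sqrt(4628194 - 3/4087) = sqrt(18915428875/4087) = 5*sqrt(3092294312485)/4087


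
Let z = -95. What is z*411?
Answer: -39045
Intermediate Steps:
z*411 = -95*411 = -39045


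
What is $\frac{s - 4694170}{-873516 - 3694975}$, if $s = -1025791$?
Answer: $\frac{5719961}{4568491} \approx 1.252$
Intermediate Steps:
$\frac{s - 4694170}{-873516 - 3694975} = \frac{-1025791 - 4694170}{-873516 - 3694975} = - \frac{5719961}{-4568491} = \left(-5719961\right) \left(- \frac{1}{4568491}\right) = \frac{5719961}{4568491}$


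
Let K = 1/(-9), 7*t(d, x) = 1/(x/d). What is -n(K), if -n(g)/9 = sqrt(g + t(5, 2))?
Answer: 3*sqrt(434)/14 ≈ 4.4641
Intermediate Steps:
t(d, x) = d/(7*x) (t(d, x) = 1/(7*((x/d))) = (d/x)/7 = d/(7*x))
K = -1/9 ≈ -0.11111
n(g) = -9*sqrt(5/14 + g) (n(g) = -9*sqrt(g + (1/7)*5/2) = -9*sqrt(g + (1/7)*5*(1/2)) = -9*sqrt(g + 5/14) = -9*sqrt(5/14 + g))
-n(K) = -(-9)*sqrt(70 + 196*(-1/9))/14 = -(-9)*sqrt(70 - 196/9)/14 = -(-9)*sqrt(434/9)/14 = -(-9)*sqrt(434)/3/14 = -(-3)*sqrt(434)/14 = 3*sqrt(434)/14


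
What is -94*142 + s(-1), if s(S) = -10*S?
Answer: -13338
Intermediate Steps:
-94*142 + s(-1) = -94*142 - 10*(-1) = -13348 + 10 = -13338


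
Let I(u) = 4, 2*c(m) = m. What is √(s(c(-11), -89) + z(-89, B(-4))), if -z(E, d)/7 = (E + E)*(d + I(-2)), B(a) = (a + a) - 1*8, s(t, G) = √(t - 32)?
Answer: √(-59808 + 10*I*√6)/2 ≈ 0.02504 + 122.28*I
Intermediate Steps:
c(m) = m/2
s(t, G) = √(-32 + t)
B(a) = -8 + 2*a (B(a) = 2*a - 8 = -8 + 2*a)
z(E, d) = -14*E*(4 + d) (z(E, d) = -7*(E + E)*(d + 4) = -7*2*E*(4 + d) = -14*E*(4 + d))
√(s(c(-11), -89) + z(-89, B(-4))) = √(√(-32 + (½)*(-11)) - 14*(-89)*(4 + (-8 + 2*(-4)))) = √(√(-32 - 11/2) - 14*(-89)*(4 + (-8 - 8))) = √(√(-75/2) - 14*(-89)*(4 - 16)) = √(5*I*√6/2 - 14*(-89)*(-12)) = √(5*I*√6/2 - 14952) = √(-14952 + 5*I*√6/2)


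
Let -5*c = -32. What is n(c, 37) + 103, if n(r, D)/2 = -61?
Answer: -19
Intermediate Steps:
c = 32/5 (c = -⅕*(-32) = 32/5 ≈ 6.4000)
n(r, D) = -122 (n(r, D) = 2*(-61) = -122)
n(c, 37) + 103 = -122 + 103 = -19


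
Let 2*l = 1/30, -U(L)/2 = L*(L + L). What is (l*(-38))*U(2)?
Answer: 152/15 ≈ 10.133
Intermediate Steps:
U(L) = -4*L**2 (U(L) = -2*L*(L + L) = -2*L*2*L = -4*L**2)
l = 1/60 (l = (1/2)/30 = (1/2)*(1/30) = 1/60 ≈ 0.016667)
(l*(-38))*U(2) = ((1/60)*(-38))*(-4*2**2) = -(-38)*4/15 = -19/30*(-16) = 152/15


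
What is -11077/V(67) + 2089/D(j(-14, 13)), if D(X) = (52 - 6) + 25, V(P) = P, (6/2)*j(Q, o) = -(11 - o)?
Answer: -646504/4757 ≈ -135.91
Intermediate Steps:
j(Q, o) = -11/3 + o/3 (j(Q, o) = (-(11 - o))/3 = (-11 + o)/3 = -11/3 + o/3)
D(X) = 71 (D(X) = 46 + 25 = 71)
-11077/V(67) + 2089/D(j(-14, 13)) = -11077/67 + 2089/71 = -646504/4757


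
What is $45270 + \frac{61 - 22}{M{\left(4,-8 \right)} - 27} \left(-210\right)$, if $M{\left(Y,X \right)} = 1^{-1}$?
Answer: $45585$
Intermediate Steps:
$M{\left(Y,X \right)} = 1$
$45270 + \frac{61 - 22}{M{\left(4,-8 \right)} - 27} \left(-210\right) = 45270 + \frac{61 - 22}{1 - 27} \left(-210\right) = 45270 + \frac{39}{-26} \left(-210\right) = 45270 + 39 \left(- \frac{1}{26}\right) \left(-210\right) = 45270 - -315 = 45270 + 315 = 45585$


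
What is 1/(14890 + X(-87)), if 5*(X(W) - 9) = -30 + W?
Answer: 5/74378 ≈ 6.7224e-5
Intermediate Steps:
X(W) = 3 + W/5 (X(W) = 9 + (-30 + W)/5 = 9 + (-6 + W/5) = 3 + W/5)
1/(14890 + X(-87)) = 1/(14890 + (3 + (1/5)*(-87))) = 1/(14890 + (3 - 87/5)) = 1/(14890 - 72/5) = 1/(74378/5) = 5/74378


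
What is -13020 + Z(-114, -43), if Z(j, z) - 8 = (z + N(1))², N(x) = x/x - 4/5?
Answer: -279504/25 ≈ -11180.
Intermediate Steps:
N(x) = ⅕ (N(x) = 1 - 4*⅕ = 1 - ⅘ = ⅕)
Z(j, z) = 8 + (⅕ + z)² (Z(j, z) = 8 + (z + ⅕)² = 8 + (⅕ + z)²)
-13020 + Z(-114, -43) = -13020 + (8 + (1 + 5*(-43))²/25) = -13020 + (8 + (1 - 215)²/25) = -13020 + (8 + (1/25)*(-214)²) = -13020 + (8 + (1/25)*45796) = -13020 + (8 + 45796/25) = -13020 + 45996/25 = -279504/25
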